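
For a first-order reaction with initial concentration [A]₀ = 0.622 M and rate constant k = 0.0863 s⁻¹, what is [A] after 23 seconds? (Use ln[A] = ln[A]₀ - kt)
0.0855 M

ln[A] = ln[A]₀ - k·t = ln(0.622) - (0.0863)·(23) = -0.4748 - 1.9849 = -2.4597
[A] = e^(-2.4597) = 0.0855 M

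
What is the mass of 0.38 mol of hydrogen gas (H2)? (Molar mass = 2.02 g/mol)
Mass = 0.38 mol × 2.02 g/mol = 0.7676 g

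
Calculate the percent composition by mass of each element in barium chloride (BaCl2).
Ba: 65.95%, Cl: 34.05%

Molar mass of BaCl2 = 208.23 g/mol
% Ba = (1 × 137.33) / 208.23 × 100% = 137.33 / 208.23 × 100% = 65.95%
% Cl = (2 × 35.45) / 208.23 × 100% = 70.9 / 208.23 × 100% = 34.05%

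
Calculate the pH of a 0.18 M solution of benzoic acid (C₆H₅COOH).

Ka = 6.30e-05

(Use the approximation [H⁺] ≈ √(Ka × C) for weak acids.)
pH = 2.47

[H⁺] = √(Ka × C) = √(6.30e-05 × 0.18) = 3.3675e-03. pH = -log(3.3675e-03)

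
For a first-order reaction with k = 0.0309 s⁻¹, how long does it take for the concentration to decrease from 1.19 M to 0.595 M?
22.43 s

From ln[A] = ln[A]₀ - k·t: t = ln([A]₀/[A])/k = ln(1.19/0.595)/0.0309 = ln(2.0000)/0.0309 = 0.6931/0.0309 = 22.43 s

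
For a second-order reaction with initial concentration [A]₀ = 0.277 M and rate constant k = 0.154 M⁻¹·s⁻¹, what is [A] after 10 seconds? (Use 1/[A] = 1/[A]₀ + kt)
0.1942 M

1/[A] = 1/[A]₀ + k·t = 1/0.277 + (0.154)·(10) = 3.6101 + 1.5400 = 5.1501
[A] = 1/5.1501 = 0.1942 M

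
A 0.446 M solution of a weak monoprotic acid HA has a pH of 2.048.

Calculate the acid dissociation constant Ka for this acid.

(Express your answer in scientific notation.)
K_a = 1.83e-04

[H⁺] = 10^(−pH) = 10^(−2.048) = 8.954e-03 M. For HA ⇌ H⁺ + A⁻, Ka = x²/(C − x) = (8.954e-03)²/(0.446 − 8.954e-03) = 1.83e-04.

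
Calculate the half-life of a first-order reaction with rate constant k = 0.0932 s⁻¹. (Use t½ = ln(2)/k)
7.44 s

t½ = ln(2)/k = 0.6931/0.0932 = 7.44 s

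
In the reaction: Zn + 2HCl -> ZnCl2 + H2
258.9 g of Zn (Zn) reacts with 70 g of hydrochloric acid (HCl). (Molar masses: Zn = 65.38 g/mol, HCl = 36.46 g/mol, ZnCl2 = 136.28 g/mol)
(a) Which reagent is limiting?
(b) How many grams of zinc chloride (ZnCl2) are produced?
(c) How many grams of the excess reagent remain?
(a) HCl, (b) 130.8 g, (c) 196.1 g

Moles of Zn = 258.9 g ÷ 65.38 g/mol = 3.95993 mol
Moles of HCl = 70 g ÷ 36.46 g/mol = 1.91991 mol
Moles ÷ coefficient: Zn: 3.95993/1 = 3.96, HCl: 1.91991/2 = 0.96
(a) HCl has the smaller value, so HCl is the limiting reagent.
(b) Moles of ZnCl2 = 1.91991 mol HCl × (1/2) = 0.959956 mol; mass = 0.959956 mol × 136.28 g/mol = 130.8 g
(c) Zn consumed = 1.91991 × (1/2) = 0.959956 mol; remaining = 3.95993 − 0.959956 = 2.99997 mol; mass = 2.99997 mol × 65.38 g/mol = 196.1 g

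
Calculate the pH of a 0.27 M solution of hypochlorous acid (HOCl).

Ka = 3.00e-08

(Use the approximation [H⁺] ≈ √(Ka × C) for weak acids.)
pH = 4.05

[H⁺] = √(Ka × C) = √(3.00e-08 × 0.27) = 9.0000e-05. pH = -log(9.0000e-05)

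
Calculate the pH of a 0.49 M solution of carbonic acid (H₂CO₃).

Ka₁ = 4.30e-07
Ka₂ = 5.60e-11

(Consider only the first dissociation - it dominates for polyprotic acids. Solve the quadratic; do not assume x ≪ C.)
pH = 3.34

x² + Ka₁·x − Ka₁·C = 0 with Ka₁ = 4.30e-07, C = 0.49.
x = (−Ka₁ + √(Ka₁² + 4·Ka₁·C))/2 = 4.5881e-04 M, so pH = 3.34.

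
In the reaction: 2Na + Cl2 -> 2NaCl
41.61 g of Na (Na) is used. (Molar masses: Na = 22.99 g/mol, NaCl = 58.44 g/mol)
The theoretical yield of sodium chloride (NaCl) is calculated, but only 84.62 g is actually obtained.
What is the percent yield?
Moles of Na = 41.61 g ÷ 22.99 g/mol = 1.80992 mol
Mole ratio: 2 mol NaCl / 2 mol Na
Moles of NaCl = 1.80992 × (2/2) = 1.80992 mol
Theoretical yield = 1.80992 mol × 58.44 g/mol = 105.77 g
Actual yield = 84.62 g
Percent yield = (84.62 / 105.77) × 100% = 80.0%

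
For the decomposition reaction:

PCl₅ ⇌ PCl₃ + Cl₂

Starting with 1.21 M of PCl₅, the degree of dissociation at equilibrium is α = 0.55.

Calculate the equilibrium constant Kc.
K_c = 0.8134

x = α·[A]₀ = 0.55 × 1.21 = 0.6655 M dissociated.
At eq: [PCl₅] = 1.21 − 0.6655 = 0.5445 M; [PCl₃] = [Cl₂] = x = 0.6655 M.
Kc = [PCl₃][Cl₂]/[PCl₅] = (0.6655)²/0.5445 = 0.8134.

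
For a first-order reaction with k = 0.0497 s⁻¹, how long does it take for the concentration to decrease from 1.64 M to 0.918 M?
11.68 s

From ln[A] = ln[A]₀ - k·t: t = ln([A]₀/[A])/k = ln(1.64/0.918)/0.0497 = ln(1.7865)/0.0497 = 0.5803/0.0497 = 11.68 s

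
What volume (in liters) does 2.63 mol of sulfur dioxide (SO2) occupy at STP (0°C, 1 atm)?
At STP, 1 mol of gas occupies 22.4 L
Volume = 2.63 mol × 22.4 L/mol = 58.91 L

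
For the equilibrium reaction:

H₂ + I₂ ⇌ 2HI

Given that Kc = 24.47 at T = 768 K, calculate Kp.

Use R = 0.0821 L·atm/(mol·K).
K_p = 24.4700

Δn = (moles gaseous products) − (moles gaseous reactants) = 0
T = 768 K; RT = 0.0821 × 768 = 63.0528
Kp = Kc·(RT)^Δn = 24.47 × (63.0528)^0 = 24.47 × 1 = 24.4700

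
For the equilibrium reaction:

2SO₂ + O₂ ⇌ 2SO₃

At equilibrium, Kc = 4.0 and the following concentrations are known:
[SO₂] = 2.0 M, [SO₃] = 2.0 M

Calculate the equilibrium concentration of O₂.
[O₂] = 0.2500 M

Kc = ([SO₃]^2) / ([SO₂]^2 × [O₂]) = 4.0
[O₂]^1 = (product terms)/(Kc · other reactant terms) = 4 / (4.0 · 4) = 0.25
[O₂] = 0.2500 M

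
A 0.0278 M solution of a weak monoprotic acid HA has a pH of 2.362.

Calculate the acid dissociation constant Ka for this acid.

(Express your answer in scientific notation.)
K_a = 8.05e-04

[H⁺] = 10^(−pH) = 10^(−2.362) = 4.345e-03 M. For HA ⇌ H⁺ + A⁻, Ka = x²/(C − x) = (4.345e-03)²/(0.0278 − 4.345e-03) = 8.05e-04.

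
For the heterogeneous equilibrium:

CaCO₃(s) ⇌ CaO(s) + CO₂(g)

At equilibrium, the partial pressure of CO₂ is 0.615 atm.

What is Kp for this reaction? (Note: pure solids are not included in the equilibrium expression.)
K_p = 0.615

Solids (CaCO₃, CaO) have activity 1 and are excluded.
Kp = P(CO₂) = 0.615.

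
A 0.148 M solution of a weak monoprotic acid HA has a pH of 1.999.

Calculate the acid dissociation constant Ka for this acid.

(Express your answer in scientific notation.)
K_a = 7.28e-04

[H⁺] = 10^(−pH) = 10^(−1.999) = 1.002e-02 M. For HA ⇌ H⁺ + A⁻, Ka = x²/(C − x) = (1.002e-02)²/(0.148 − 1.002e-02) = 7.28e-04.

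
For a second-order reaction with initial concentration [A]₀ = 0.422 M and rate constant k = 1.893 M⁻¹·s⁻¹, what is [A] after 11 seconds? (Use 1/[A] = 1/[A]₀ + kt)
0.0431 M

1/[A] = 1/[A]₀ + k·t = 1/0.422 + (1.893)·(11) = 2.3697 + 20.8230 = 23.1927
[A] = 1/23.1927 = 0.0431 M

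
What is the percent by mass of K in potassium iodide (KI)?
Mass of K in formula = 39.1 × 1 = 39.1 g/mol
Molar mass = 166.0 g/mol
% K = (39.1/166.0) × 100% = 23.55%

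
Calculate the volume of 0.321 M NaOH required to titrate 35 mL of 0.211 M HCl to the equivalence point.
V_{base} = 23.0 mL

At equivalence: moles acid = moles base.
moles HCl = 0.211 M × 0.035 L = 0.007385 mol
V_NaOH = 0.007385 mol ÷ 0.321 M = 0.02301 L = 23.0 mL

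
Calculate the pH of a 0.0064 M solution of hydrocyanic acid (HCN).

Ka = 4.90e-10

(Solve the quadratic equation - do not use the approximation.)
pH = 5.75

x² + Ka×x - Ka×C = 0. Using quadratic formula: [H⁺] = 1.7706e-06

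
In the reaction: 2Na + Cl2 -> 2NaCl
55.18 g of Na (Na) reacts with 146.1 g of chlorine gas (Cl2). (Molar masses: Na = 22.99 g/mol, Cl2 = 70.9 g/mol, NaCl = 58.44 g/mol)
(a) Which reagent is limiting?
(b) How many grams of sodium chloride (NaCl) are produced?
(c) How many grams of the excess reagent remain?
(a) Na, (b) 140.3 g, (c) 61.01 g

Moles of Na = 55.18 g ÷ 22.99 g/mol = 2.40017 mol
Moles of Cl2 = 146.1 g ÷ 70.9 g/mol = 2.06065 mol
Moles ÷ coefficient: Na: 2.40017/2 = 1.2, Cl2: 2.06065/1 = 2.061
(a) Na has the smaller value, so Na is the limiting reagent.
(b) Moles of NaCl = 2.40017 mol Na × (2/2) = 2.40017 mol; mass = 2.40017 mol × 58.44 g/mol = 140.3 g
(c) Cl2 consumed = 2.40017 × (1/2) = 1.20009 mol; remaining = 2.06065 − 1.20009 = 0.860562 mol; mass = 0.860562 mol × 70.9 g/mol = 61.01 g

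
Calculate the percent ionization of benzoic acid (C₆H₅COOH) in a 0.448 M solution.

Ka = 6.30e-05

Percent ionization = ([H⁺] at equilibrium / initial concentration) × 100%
Percent ionization = 1.18%

Let x = [H⁺]. Ka = x²/(C - x) ⇒ x² + (6.30e-05)x - (6.30e-05)(0.448) = 0. x = 5.2812e-03. Percent = (5.2812e-03/0.448) × 100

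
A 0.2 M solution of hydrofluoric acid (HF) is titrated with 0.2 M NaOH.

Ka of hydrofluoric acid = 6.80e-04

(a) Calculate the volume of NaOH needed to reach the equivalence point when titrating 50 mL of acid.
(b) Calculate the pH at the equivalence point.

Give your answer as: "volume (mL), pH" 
V = 50.0 mL, pH = 8.08

(a) At equivalence: moles acid = moles base.
moles acid = 0.2 × 0.05 = 0.01 mol; V_NaOH = 0.01/0.2 = 0.05 L = 50.0 mL.
(b) At equivalence, all acid → conjugate base A⁻ at [A⁻] = 0.01/0.1 = 0.1 M.
Kb = Kw/Ka = 1.0e-14/6.80e-04 = 1.471e-11; [OH⁻] = √(Kb·[A⁻]) = 1.213e-06; pOH = 5.92; pH = 14 − pOH = 8.08.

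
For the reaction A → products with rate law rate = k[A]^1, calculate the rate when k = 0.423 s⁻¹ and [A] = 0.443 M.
0.1874 M/s

rate = k·[A]^1 = 0.423·(0.443)^1 = 0.423·0.443 = 0.1874 M/s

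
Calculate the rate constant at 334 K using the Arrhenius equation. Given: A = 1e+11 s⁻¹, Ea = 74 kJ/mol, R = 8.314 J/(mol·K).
2.67e-01 s⁻¹

k = A·exp(-Ea/(R·T)) = 1e+11·exp(-74000/(8.314·334)) = 1e+11·exp(-26.6487) = 1e+11·2.6708e-12 = 2.67e-01 s⁻¹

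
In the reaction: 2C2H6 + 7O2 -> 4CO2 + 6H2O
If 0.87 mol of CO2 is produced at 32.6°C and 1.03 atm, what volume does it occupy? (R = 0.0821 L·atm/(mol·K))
T = 32.6°C + 273.15 = 305.75 K
V = nRT/P = (0.87 × 0.0821 × 305.75) / 1.03
V = 21.20 L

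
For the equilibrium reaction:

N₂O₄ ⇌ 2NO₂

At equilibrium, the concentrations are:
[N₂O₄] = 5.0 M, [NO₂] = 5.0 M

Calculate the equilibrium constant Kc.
K_c = 5.0000

Kc = ([NO₂]^2) / ([N₂O₄])
   = ((5.0)^2) / ((5.0))
   = 25 / 5 = 5.0000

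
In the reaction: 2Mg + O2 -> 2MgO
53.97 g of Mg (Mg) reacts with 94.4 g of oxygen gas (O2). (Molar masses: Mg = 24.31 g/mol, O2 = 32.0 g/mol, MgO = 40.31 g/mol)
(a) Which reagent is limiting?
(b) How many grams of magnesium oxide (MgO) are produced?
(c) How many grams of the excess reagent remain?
(a) Mg, (b) 89.49 g, (c) 58.88 g

Moles of Mg = 53.97 g ÷ 24.31 g/mol = 2.22007 mol
Moles of O2 = 94.4 g ÷ 32.0 g/mol = 2.95 mol
Moles ÷ coefficient: Mg: 2.22007/2 = 1.11, O2: 2.95/1 = 2.95
(a) Mg has the smaller value, so Mg is the limiting reagent.
(b) Moles of MgO = 2.22007 mol Mg × (2/2) = 2.22007 mol; mass = 2.22007 mol × 40.31 g/mol = 89.49 g
(c) O2 consumed = 2.22007 × (1/2) = 1.11004 mol; remaining = 2.95 − 1.11004 = 1.83996 mol; mass = 1.83996 mol × 32.0 g/mol = 58.88 g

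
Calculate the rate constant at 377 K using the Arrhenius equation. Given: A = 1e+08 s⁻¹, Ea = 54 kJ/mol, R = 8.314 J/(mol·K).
3.29e+00 s⁻¹

k = A·exp(-Ea/(R·T)) = 1e+08·exp(-54000/(8.314·377)) = 1e+08·exp(-17.2283) = 1e+08·3.2949e-08 = 3.29e+00 s⁻¹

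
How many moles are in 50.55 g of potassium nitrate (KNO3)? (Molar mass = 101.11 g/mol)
Moles = 50.55 g ÷ 101.11 g/mol = 0.5 mol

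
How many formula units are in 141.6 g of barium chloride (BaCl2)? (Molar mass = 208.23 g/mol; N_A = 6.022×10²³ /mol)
Moles = 141.6 g ÷ 208.23 g/mol = 0.680017 mol
Formula units = 0.680017 mol × 6.022×10²³ /mol = 4.095e+23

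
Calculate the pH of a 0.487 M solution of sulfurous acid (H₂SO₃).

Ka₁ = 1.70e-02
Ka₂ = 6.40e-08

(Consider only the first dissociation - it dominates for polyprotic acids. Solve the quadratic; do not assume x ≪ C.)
pH = 1.08

x² + Ka₁·x − Ka₁·C = 0 with Ka₁ = 1.70e-02, C = 0.487.
x = (−Ka₁ + √(Ka₁² + 4·Ka₁·C))/2 = 8.2885e-02 M, so pH = 1.08.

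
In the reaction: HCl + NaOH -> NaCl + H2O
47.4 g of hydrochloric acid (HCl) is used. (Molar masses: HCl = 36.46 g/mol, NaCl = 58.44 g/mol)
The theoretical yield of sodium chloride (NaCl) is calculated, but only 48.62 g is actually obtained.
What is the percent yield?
Moles of HCl = 47.4 g ÷ 36.46 g/mol = 1.30005 mol
Mole ratio: 1 mol NaCl / 1 mol HCl
Moles of NaCl = 1.30005 × (1/1) = 1.30005 mol
Theoretical yield = 1.30005 mol × 58.44 g/mol = 75.975 g
Actual yield = 48.62 g
Percent yield = (48.62 / 75.975) × 100% = 64.0%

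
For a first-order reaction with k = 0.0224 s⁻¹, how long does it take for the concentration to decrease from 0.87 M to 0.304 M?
46.94 s

From ln[A] = ln[A]₀ - k·t: t = ln([A]₀/[A])/k = ln(0.87/0.304)/0.0224 = ln(2.8618)/0.0224 = 1.0515/0.0224 = 46.94 s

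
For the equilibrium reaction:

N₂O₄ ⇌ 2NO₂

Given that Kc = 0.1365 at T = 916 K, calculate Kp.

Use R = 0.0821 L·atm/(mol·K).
K_p = 10.2653

Δn = (moles gaseous products) − (moles gaseous reactants) = 1
T = 916 K; RT = 0.0821 × 916 = 75.2036
Kp = Kc·(RT)^Δn = 0.1365 × (75.2036)^1 = 0.1365 × 75.2036 = 10.2653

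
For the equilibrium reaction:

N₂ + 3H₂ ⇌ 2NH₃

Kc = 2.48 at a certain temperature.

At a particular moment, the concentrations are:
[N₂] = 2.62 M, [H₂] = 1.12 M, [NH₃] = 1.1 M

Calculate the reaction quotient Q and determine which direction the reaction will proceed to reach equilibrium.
Q = 0.329, Q < K, reaction proceeds forward (toward products)

Q = ([NH₃]^2) / ([N₂] × [H₂]^3)
  = ((1.1)^2) / ((2.62)·(1.12)^3) = 1.21/3.6809 = 0.3287
Since Q = 0.3287 < Kc = 2.48, the reaction proceeds forward (toward products) to reach equilibrium.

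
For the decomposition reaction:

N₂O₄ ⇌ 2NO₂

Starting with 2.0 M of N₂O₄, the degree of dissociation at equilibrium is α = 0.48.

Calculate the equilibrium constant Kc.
K_c = 3.5446

x = α·[A]₀ = 0.48 × 2.0 = 0.96 M dissociated.
At eq: [N₂O₄] = 2.0 − 0.96 = 1.04 M; [NO₂] = 2x = 1.92 M.
Kc = [NO₂]²/[N₂O₄] = (1.92)²/1.04 = 3.545.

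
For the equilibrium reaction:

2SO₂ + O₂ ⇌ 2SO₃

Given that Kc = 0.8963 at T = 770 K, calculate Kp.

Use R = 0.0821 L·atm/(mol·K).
K_p = 0.0142

Δn = (moles gaseous products) − (moles gaseous reactants) = -1
T = 770 K; RT = 0.0821 × 770 = 63.217
Kp = Kc·(RT)^Δn = 0.8963 × (63.217)^-1 = 0.8963 × 0.0158185 = 0.0142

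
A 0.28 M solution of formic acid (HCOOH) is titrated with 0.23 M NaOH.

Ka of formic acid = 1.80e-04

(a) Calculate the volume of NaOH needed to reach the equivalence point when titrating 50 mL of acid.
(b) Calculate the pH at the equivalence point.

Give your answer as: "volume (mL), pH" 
V = 60.9 mL, pH = 8.42

(a) At equivalence: moles acid = moles base.
moles acid = 0.28 × 0.05 = 0.014 mol; V_NaOH = 0.014/0.23 = 0.06087 L = 60.9 mL.
(b) At equivalence, all acid → conjugate base A⁻ at [A⁻] = 0.014/0.1109 = 0.1263 M.
Kb = Kw/Ka = 1.0e-14/1.80e-04 = 5.556e-11; [OH⁻] = √(Kb·[A⁻]) = 2.649e-06; pOH = 5.58; pH = 14 − pOH = 8.42.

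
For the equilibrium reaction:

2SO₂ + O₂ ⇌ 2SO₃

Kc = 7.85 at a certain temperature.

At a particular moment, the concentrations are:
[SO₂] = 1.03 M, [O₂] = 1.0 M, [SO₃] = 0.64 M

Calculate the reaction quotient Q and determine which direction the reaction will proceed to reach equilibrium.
Q = 0.386, Q < K, reaction proceeds forward (toward products)

Q = ([SO₃]^2) / ([SO₂]^2 × [O₂])
  = ((0.64)^2) / ((1.03)^2·(1.0)) = 0.4096/1.0609 = 0.3861
Since Q = 0.3861 < Kc = 7.85, the reaction proceeds forward (toward products) to reach equilibrium.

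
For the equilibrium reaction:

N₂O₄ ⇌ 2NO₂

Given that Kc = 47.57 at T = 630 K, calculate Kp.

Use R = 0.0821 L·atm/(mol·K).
K_p = 2.46e+03

Δn = (moles gaseous products) − (moles gaseous reactants) = 1
T = 630 K; RT = 0.0821 × 630 = 51.723
Kp = Kc·(RT)^Δn = 47.57 × (51.723)^1 = 47.57 × 51.723 = 2.46e+03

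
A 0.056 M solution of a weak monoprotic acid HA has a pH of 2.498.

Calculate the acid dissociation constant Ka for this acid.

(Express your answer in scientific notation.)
K_a = 1.91e-04

[H⁺] = 10^(−pH) = 10^(−2.498) = 3.177e-03 M. For HA ⇌ H⁺ + A⁻, Ka = x²/(C − x) = (3.177e-03)²/(0.056 − 3.177e-03) = 1.91e-04.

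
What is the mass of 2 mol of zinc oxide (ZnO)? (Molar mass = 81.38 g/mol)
Mass = 2 mol × 81.38 g/mol = 162.8 g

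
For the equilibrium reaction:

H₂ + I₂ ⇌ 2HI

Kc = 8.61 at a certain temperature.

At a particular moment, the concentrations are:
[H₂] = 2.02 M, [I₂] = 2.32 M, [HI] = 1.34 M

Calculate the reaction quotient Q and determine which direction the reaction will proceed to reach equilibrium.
Q = 0.383, Q < K, reaction proceeds forward (toward products)

Q = ([HI]^2) / ([H₂] × [I₂])
  = ((1.34)^2) / ((2.02)·(2.32)) = 1.7956/4.6864 = 0.3832
Since Q = 0.3832 < Kc = 8.61, the reaction proceeds forward (toward products) to reach equilibrium.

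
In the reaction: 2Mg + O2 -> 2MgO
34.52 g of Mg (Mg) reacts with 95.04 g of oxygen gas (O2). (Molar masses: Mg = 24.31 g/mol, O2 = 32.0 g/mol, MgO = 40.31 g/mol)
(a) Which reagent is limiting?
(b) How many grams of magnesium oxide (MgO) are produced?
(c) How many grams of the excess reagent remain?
(a) Mg, (b) 57.24 g, (c) 72.32 g

Moles of Mg = 34.52 g ÷ 24.31 g/mol = 1.41999 mol
Moles of O2 = 95.04 g ÷ 32.0 g/mol = 2.97 mol
Moles ÷ coefficient: Mg: 1.41999/2 = 0.71, O2: 2.97/1 = 2.97
(a) Mg has the smaller value, so Mg is the limiting reagent.
(b) Moles of MgO = 1.41999 mol Mg × (2/2) = 1.41999 mol; mass = 1.41999 mol × 40.31 g/mol = 57.24 g
(c) O2 consumed = 1.41999 × (1/2) = 0.709996 mol; remaining = 2.97 − 0.709996 = 2.26 mol; mass = 2.26 mol × 32.0 g/mol = 72.32 g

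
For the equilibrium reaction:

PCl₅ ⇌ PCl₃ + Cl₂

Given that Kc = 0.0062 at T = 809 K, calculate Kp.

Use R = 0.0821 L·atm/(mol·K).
K_p = 0.4118

Δn = (moles gaseous products) − (moles gaseous reactants) = 1
T = 809 K; RT = 0.0821 × 809 = 66.4189
Kp = Kc·(RT)^Δn = 0.0062 × (66.4189)^1 = 0.0062 × 66.4189 = 0.4118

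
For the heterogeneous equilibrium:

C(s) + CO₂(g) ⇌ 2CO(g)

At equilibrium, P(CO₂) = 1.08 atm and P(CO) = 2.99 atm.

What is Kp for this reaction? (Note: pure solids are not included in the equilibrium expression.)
K_p = 8.278

Solid C is excluded.
Kp = P(CO)²/P(CO₂) = (2.99)²/1.08 = 8.94/1.08 = 8.278.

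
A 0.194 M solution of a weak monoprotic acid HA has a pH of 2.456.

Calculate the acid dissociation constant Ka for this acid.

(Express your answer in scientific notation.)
K_a = 6.43e-05

[H⁺] = 10^(−pH) = 10^(−2.456) = 3.499e-03 M. For HA ⇌ H⁺ + A⁻, Ka = x²/(C − x) = (3.499e-03)²/(0.194 − 3.499e-03) = 6.43e-05.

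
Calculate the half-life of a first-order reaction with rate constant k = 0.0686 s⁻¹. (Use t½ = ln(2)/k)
10.10 s

t½ = ln(2)/k = 0.6931/0.0686 = 10.10 s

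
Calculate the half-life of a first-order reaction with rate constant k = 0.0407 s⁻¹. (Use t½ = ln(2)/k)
17.03 s

t½ = ln(2)/k = 0.6931/0.0407 = 17.03 s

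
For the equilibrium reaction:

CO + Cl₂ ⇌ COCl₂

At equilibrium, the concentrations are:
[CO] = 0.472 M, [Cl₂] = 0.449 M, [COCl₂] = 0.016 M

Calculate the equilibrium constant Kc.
K_c = 0.0755

Kc = ([COCl₂]) / ([CO] × [Cl₂])
   = ((0.016)) / ((0.472)·(0.449))
   = 0.016 / 0.21193 = 0.0755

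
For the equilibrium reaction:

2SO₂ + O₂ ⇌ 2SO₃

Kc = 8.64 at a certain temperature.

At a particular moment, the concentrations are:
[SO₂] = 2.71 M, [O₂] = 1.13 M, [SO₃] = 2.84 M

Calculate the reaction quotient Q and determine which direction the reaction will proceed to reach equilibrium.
Q = 0.972, Q < K, reaction proceeds forward (toward products)

Q = ([SO₃]^2) / ([SO₂]^2 × [O₂])
  = ((2.84)^2) / ((2.71)^2·(1.13)) = 8.0656/8.2988 = 0.9719
Since Q = 0.9719 < Kc = 8.64, the reaction proceeds forward (toward products) to reach equilibrium.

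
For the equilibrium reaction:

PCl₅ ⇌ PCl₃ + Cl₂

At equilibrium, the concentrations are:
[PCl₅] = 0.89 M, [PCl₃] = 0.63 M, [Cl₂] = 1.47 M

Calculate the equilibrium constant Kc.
K_c = 1.0406

Kc = ([PCl₃] × [Cl₂]) / ([PCl₅])
   = ((0.63)·(1.47)) / ((0.89))
   = 0.9261 / 0.89 = 1.0406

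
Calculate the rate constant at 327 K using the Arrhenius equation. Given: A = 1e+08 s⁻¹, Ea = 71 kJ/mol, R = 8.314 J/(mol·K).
4.55e-04 s⁻¹

k = A·exp(-Ea/(R·T)) = 1e+08·exp(-71000/(8.314·327)) = 1e+08·exp(-26.1156) = 1e+08·4.5512e-12 = 4.55e-04 s⁻¹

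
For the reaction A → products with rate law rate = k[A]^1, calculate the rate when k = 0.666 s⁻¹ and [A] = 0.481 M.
0.3203 M/s

rate = k·[A]^1 = 0.666·(0.481)^1 = 0.666·0.481 = 0.3203 M/s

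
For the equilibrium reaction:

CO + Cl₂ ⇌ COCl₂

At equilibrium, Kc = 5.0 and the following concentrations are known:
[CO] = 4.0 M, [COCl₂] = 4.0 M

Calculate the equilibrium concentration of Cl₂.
[Cl₂] = 0.2000 M

Kc = ([COCl₂]) / ([CO] × [Cl₂]) = 5.0
[Cl₂]^1 = (product terms)/(Kc · other reactant terms) = 4 / (5.0 · 4) = 0.2
[Cl₂] = 0.2000 M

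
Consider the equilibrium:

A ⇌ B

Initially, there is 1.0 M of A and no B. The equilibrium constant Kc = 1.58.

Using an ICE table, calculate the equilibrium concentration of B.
[B] = 0.612 M

ICE: [A] = 1.0 − x, [B] = x.
Kc = x/(1.0 − x) = 1.58 ⇒ x = 1.58·1.0/(1 + 1.58) = 1.58/2.58 = 0.6124.
[B] = x = 0.612 M.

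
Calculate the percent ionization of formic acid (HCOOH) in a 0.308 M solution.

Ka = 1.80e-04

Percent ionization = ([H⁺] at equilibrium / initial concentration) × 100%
Percent ionization = 2.39%

Let x = [H⁺]. Ka = x²/(C - x) ⇒ x² + (1.80e-04)x - (1.80e-04)(0.308) = 0. x = 7.3563e-03. Percent = (7.3563e-03/0.308) × 100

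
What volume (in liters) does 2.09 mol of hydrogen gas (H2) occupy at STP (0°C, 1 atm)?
At STP, 1 mol of gas occupies 22.4 L
Volume = 2.09 mol × 22.4 L/mol = 46.82 L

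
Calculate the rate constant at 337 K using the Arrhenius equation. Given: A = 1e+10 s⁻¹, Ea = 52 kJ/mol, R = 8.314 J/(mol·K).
8.70e+01 s⁻¹

k = A·exp(-Ea/(R·T)) = 1e+10·exp(-52000/(8.314·337)) = 1e+10·exp(-18.5594) = 1e+10·8.7049e-09 = 8.70e+01 s⁻¹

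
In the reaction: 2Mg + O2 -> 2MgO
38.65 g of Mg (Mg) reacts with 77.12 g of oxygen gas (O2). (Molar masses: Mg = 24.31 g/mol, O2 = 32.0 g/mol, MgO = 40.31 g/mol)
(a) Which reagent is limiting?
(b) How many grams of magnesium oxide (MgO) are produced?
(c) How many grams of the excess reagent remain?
(a) Mg, (b) 64.09 g, (c) 51.68 g

Moles of Mg = 38.65 g ÷ 24.31 g/mol = 1.58988 mol
Moles of O2 = 77.12 g ÷ 32.0 g/mol = 2.41 mol
Moles ÷ coefficient: Mg: 1.58988/2 = 0.7949, O2: 2.41/1 = 2.41
(a) Mg has the smaller value, so Mg is the limiting reagent.
(b) Moles of MgO = 1.58988 mol Mg × (2/2) = 1.58988 mol; mass = 1.58988 mol × 40.31 g/mol = 64.09 g
(c) O2 consumed = 1.58988 × (1/2) = 0.79494 mol; remaining = 2.41 − 0.79494 = 1.61506 mol; mass = 1.61506 mol × 32.0 g/mol = 51.68 g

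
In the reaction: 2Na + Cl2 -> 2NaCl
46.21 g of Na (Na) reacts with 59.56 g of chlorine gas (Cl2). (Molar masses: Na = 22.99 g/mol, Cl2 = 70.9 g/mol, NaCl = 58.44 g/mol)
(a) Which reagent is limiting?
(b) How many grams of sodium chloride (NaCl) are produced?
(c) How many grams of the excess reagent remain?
(a) Cl2, (b) 98.19 g, (c) 7.584 g

Moles of Na = 46.21 g ÷ 22.99 g/mol = 2.01 mol
Moles of Cl2 = 59.56 g ÷ 70.9 g/mol = 0.840056 mol
Moles ÷ coefficient: Na: 2.01/2 = 1.005, Cl2: 0.840056/1 = 0.8401
(a) Cl2 has the smaller value, so Cl2 is the limiting reagent.
(b) Moles of NaCl = 0.840056 mol Cl2 × (2/1) = 1.68011 mol; mass = 1.68011 mol × 58.44 g/mol = 98.19 g
(c) Na consumed = 0.840056 × (2/1) = 1.68011 mol; remaining = 2.01 − 1.68011 = 0.329892 mol; mass = 0.329892 mol × 22.99 g/mol = 7.584 g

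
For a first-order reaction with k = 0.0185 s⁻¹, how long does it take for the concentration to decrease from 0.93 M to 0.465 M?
37.47 s

From ln[A] = ln[A]₀ - k·t: t = ln([A]₀/[A])/k = ln(0.93/0.465)/0.0185 = ln(2.0000)/0.0185 = 0.6931/0.0185 = 37.47 s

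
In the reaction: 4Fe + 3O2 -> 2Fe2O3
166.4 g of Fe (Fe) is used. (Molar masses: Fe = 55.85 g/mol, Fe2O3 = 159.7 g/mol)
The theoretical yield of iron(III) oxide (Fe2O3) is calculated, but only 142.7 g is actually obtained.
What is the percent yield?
Moles of Fe = 166.4 g ÷ 55.85 g/mol = 2.97941 mol
Mole ratio: 2 mol Fe2O3 / 4 mol Fe
Moles of Fe2O3 = 2.97941 × (2/4) = 1.4897 mol
Theoretical yield = 1.4897 mol × 159.7 g/mol = 237.91 g
Actual yield = 142.7 g
Percent yield = (142.7 / 237.91) × 100% = 60.0%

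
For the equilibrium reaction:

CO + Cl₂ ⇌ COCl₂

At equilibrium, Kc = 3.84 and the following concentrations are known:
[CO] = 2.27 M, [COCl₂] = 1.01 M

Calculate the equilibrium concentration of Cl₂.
[Cl₂] = 0.1159 M

Kc = ([COCl₂]) / ([CO] × [Cl₂]) = 3.84
[Cl₂]^1 = (product terms)/(Kc · other reactant terms) = 1.01 / (3.84 · 2.27) = 0.11587
[Cl₂] = 0.1159 M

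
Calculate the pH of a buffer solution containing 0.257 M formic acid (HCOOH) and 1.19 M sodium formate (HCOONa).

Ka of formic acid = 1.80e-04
pH = 4.41

pKa = -log(1.80e-04) = 3.74. pH = pKa + log([A⁻]/[HA]) = 3.74 + log(1.19/0.257)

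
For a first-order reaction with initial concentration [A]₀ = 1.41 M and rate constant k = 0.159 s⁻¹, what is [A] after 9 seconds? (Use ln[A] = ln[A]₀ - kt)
0.3371 M

ln[A] = ln[A]₀ - k·t = ln(1.41) - (0.159)·(9) = 0.3436 - 1.4310 = -1.0874
[A] = e^(-1.0874) = 0.3371 M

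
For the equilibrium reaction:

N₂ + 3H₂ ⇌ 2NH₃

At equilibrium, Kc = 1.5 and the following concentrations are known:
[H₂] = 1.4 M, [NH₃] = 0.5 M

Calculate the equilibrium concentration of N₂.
[N₂] = 0.0607 M

Kc = ([NH₃]^2) / ([N₂] × [H₂]^3) = 1.5
[N₂]^1 = (product terms)/(Kc · other reactant terms) = 0.25 / (1.5 · 2.744) = 0.060739
[N₂] = 0.0607 M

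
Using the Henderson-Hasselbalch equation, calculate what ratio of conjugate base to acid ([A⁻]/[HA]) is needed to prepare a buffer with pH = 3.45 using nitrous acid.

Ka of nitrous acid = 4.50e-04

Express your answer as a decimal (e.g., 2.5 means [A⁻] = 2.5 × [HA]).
[A⁻]/[HA] = 1.268

pKa = −log(4.50e-04) = 3.3468. pH = pKa + log([A⁻]/[HA]). 3.45 = 3.3468 + log(ratio). log(ratio) = 3.45 − 3.3468 = 0.1032. ratio = 10^(0.1032) = 1.268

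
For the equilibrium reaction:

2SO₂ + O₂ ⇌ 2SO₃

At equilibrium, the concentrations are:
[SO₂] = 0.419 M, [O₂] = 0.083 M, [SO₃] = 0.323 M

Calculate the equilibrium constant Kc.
K_c = 7.1598

Kc = ([SO₃]^2) / ([SO₂]^2 × [O₂])
   = ((0.323)^2) / ((0.419)^2·(0.083))
   = 0.10433 / 0.014572 = 7.1598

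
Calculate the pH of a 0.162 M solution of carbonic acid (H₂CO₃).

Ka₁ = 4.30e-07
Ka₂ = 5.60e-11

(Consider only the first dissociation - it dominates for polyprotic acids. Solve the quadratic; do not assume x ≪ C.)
pH = 3.58

x² + Ka₁·x − Ka₁·C = 0 with Ka₁ = 4.30e-07, C = 0.162.
x = (−Ka₁ + √(Ka₁² + 4·Ka₁·C))/2 = 2.6372e-04 M, so pH = 3.58.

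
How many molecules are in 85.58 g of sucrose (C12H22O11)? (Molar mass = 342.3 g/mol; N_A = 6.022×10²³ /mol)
Moles = 85.58 g ÷ 342.3 g/mol = 0.250015 mol
Molecules = 0.250015 mol × 6.022×10²³ /mol = 1.506e+23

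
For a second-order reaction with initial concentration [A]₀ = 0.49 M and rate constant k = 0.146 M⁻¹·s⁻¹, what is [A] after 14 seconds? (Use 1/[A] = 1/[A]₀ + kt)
0.2448 M

1/[A] = 1/[A]₀ + k·t = 1/0.49 + (0.146)·(14) = 2.0408 + 2.0440 = 4.0848
[A] = 1/4.0848 = 0.2448 M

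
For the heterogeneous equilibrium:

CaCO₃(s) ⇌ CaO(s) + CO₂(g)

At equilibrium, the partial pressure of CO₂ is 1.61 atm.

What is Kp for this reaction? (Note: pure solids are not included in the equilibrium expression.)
K_p = 1.61

Solids (CaCO₃, CaO) have activity 1 and are excluded.
Kp = P(CO₂) = 1.61.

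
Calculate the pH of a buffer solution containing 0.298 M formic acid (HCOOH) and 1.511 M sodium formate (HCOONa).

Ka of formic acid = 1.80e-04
pH = 4.45

pKa = -log(1.80e-04) = 3.74. pH = pKa + log([A⁻]/[HA]) = 3.74 + log(1.511/0.298)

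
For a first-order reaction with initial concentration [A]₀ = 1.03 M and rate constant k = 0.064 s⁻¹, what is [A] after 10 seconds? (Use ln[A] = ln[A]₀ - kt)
0.5431 M

ln[A] = ln[A]₀ - k·t = ln(1.03) - (0.064)·(10) = 0.0296 - 0.6400 = -0.6104
[A] = e^(-0.6104) = 0.5431 M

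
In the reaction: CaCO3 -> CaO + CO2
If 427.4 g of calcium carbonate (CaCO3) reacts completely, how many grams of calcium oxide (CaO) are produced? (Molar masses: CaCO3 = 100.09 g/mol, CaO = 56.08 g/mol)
Moles of CaCO3 = 427.4 g ÷ 100.09 g/mol = 4.27016 mol
Mole ratio: 1 mol CaO / 1 mol CaCO3
Moles of CaO = 4.27016 × (1/1) = 4.27016 mol
Mass of CaO = 4.27016 mol × 56.08 g/mol = 239.5 g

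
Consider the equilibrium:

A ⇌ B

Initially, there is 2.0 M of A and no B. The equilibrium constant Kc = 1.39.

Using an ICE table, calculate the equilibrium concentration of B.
[B] = 1.163 M

ICE: [A] = 2.0 − x, [B] = x.
Kc = x/(2.0 − x) = 1.39 ⇒ x = 1.39·2.0/(1 + 1.39) = 2.78/2.39 = 1.163.
[B] = x = 1.163 M.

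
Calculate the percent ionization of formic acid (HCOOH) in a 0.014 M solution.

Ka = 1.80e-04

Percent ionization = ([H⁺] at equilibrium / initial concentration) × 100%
Percent ionization = 10.7%

Let x = [H⁺]. Ka = x²/(C - x) ⇒ x² + (1.80e-04)x - (1.80e-04)(0.014) = 0. x = 1.5000e-03. Percent = (1.5000e-03/0.014) × 100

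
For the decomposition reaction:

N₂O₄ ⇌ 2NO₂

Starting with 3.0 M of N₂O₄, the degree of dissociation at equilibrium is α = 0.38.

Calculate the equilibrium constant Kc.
K_c = 2.7948

x = α·[A]₀ = 0.38 × 3.0 = 1.14 M dissociated.
At eq: [N₂O₄] = 3.0 − 1.14 = 1.86 M; [NO₂] = 2x = 2.28 M.
Kc = [NO₂]²/[N₂O₄] = (2.28)²/1.86 = 2.795.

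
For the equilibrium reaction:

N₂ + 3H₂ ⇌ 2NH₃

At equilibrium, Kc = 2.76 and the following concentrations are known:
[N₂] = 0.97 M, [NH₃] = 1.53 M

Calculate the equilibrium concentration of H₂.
[H₂] = 0.9562 M

Kc = ([NH₃]^2) / ([N₂] × [H₂]^3) = 2.76
[H₂]^3 = (product terms)/(Kc · other reactant terms) = 2.3409 / (2.76 · 0.97) = 0.87438
[H₂] = (0.87438)^(1/3) = 0.9562 M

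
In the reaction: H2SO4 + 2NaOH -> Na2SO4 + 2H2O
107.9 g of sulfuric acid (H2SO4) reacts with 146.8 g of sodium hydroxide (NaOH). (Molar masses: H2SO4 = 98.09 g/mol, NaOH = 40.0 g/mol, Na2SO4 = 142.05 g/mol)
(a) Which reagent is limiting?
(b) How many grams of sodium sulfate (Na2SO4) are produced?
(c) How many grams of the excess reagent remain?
(a) H2SO4, (b) 156.3 g, (c) 58.8 g

Moles of H2SO4 = 107.9 g ÷ 98.09 g/mol = 1.10001 mol
Moles of NaOH = 146.8 g ÷ 40.0 g/mol = 3.67 mol
Moles ÷ coefficient: H2SO4: 1.10001/1 = 1.1, NaOH: 3.67/2 = 1.835
(a) H2SO4 has the smaller value, so H2SO4 is the limiting reagent.
(b) Moles of Na2SO4 = 1.10001 mol H2SO4 × (1/1) = 1.10001 mol; mass = 1.10001 mol × 142.05 g/mol = 156.3 g
(c) NaOH consumed = 1.10001 × (2/1) = 2.20002 mol; remaining = 3.67 − 2.20002 = 1.46998 mol; mass = 1.46998 mol × 40.0 g/mol = 58.8 g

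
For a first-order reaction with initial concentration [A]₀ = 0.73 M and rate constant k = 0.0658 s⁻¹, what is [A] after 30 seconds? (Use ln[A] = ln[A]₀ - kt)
0.1014 M

ln[A] = ln[A]₀ - k·t = ln(0.73) - (0.0658)·(30) = -0.3147 - 1.9740 = -2.2887
[A] = e^(-2.2887) = 0.1014 M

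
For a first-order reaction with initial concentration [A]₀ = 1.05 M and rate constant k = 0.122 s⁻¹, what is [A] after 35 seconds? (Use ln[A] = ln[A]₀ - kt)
0.0147 M

ln[A] = ln[A]₀ - k·t = ln(1.05) - (0.122)·(35) = 0.0488 - 4.2700 = -4.2212
[A] = e^(-4.2212) = 0.0147 M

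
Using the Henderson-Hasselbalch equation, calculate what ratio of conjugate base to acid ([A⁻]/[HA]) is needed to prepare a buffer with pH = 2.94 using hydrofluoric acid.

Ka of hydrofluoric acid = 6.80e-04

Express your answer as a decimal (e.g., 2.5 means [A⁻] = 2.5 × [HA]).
[A⁻]/[HA] = 0.592

pKa = −log(6.80e-04) = 3.1675. pH = pKa + log([A⁻]/[HA]). 2.94 = 3.1675 + log(ratio). log(ratio) = 2.94 − 3.1675 = -0.2275. ratio = 10^(-0.2275) = 0.592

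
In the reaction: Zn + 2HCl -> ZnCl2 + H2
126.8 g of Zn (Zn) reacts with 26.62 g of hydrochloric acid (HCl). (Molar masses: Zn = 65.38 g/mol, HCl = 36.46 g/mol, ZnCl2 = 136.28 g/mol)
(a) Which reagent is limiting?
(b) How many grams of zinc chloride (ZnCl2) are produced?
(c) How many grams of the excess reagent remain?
(a) HCl, (b) 49.75 g, (c) 102.9 g

Moles of Zn = 126.8 g ÷ 65.38 g/mol = 1.93943 mol
Moles of HCl = 26.62 g ÷ 36.46 g/mol = 0.730115 mol
Moles ÷ coefficient: Zn: 1.93943/1 = 1.939, HCl: 0.730115/2 = 0.3651
(a) HCl has the smaller value, so HCl is the limiting reagent.
(b) Moles of ZnCl2 = 0.730115 mol HCl × (1/2) = 0.365058 mol; mass = 0.365058 mol × 136.28 g/mol = 49.75 g
(c) Zn consumed = 0.730115 × (1/2) = 0.365058 mol; remaining = 1.93943 − 0.365058 = 1.57437 mol; mass = 1.57437 mol × 65.38 g/mol = 102.9 g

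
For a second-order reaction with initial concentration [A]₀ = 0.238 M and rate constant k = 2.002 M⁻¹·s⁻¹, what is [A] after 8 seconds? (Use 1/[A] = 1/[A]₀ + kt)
0.0495 M

1/[A] = 1/[A]₀ + k·t = 1/0.238 + (2.002)·(8) = 4.2017 + 16.0160 = 20.2177
[A] = 1/20.2177 = 0.0495 M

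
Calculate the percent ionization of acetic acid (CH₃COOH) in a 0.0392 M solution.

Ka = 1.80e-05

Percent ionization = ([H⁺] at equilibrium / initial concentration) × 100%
Percent ionization = 2.12%

Let x = [H⁺]. Ka = x²/(C - x) ⇒ x² + (1.80e-05)x - (1.80e-05)(0.0392) = 0. x = 8.3105e-04. Percent = (8.3105e-04/0.0392) × 100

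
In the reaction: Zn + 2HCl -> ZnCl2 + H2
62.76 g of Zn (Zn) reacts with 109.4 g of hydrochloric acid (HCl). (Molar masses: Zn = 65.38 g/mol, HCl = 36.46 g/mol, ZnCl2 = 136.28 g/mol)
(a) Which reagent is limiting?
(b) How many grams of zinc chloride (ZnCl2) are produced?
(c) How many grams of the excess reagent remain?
(a) Zn, (b) 130.8 g, (c) 39.4 g

Moles of Zn = 62.76 g ÷ 65.38 g/mol = 0.959927 mol
Moles of HCl = 109.4 g ÷ 36.46 g/mol = 3.00055 mol
Moles ÷ coefficient: Zn: 0.959927/1 = 0.9599, HCl: 3.00055/2 = 1.5
(a) Zn has the smaller value, so Zn is the limiting reagent.
(b) Moles of ZnCl2 = 0.959927 mol Zn × (1/1) = 0.959927 mol; mass = 0.959927 mol × 136.28 g/mol = 130.8 g
(c) HCl consumed = 0.959927 × (2/1) = 1.91985 mol; remaining = 3.00055 − 1.91985 = 1.0807 mol; mass = 1.0807 mol × 36.46 g/mol = 39.4 g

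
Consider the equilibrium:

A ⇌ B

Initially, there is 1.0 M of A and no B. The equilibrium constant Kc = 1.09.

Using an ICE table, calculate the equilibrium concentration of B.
[B] = 0.522 M

ICE: [A] = 1.0 − x, [B] = x.
Kc = x/(1.0 − x) = 1.09 ⇒ x = 1.09·1.0/(1 + 1.09) = 1.09/2.09 = 0.5215.
[B] = x = 0.522 M.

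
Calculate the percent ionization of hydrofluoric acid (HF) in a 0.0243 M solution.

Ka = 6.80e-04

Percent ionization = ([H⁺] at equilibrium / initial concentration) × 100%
Percent ionization = 15.4%

Let x = [H⁺]. Ka = x²/(C - x) ⇒ x² + (6.80e-04)x - (6.80e-04)(0.0243) = 0. x = 3.7392e-03. Percent = (3.7392e-03/0.0243) × 100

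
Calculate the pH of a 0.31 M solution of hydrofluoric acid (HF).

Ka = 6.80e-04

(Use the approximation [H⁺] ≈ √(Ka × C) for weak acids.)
pH = 1.84

[H⁺] = √(Ka × C) = √(6.80e-04 × 0.31) = 1.4519e-02. pH = -log(1.4519e-02)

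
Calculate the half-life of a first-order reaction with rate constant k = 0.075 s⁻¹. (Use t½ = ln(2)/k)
9.24 s

t½ = ln(2)/k = 0.6931/0.075 = 9.24 s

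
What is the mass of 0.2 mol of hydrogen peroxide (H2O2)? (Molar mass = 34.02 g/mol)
Mass = 0.2 mol × 34.02 g/mol = 6.804 g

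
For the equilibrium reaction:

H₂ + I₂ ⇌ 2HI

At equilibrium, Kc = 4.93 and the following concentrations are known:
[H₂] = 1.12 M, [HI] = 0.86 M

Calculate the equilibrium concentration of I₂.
[I₂] = 0.1339 M

Kc = ([HI]^2) / ([H₂] × [I₂]) = 4.93
[I₂]^1 = (product terms)/(Kc · other reactant terms) = 0.7396 / (4.93 · 1.12) = 0.13395
[I₂] = 0.1339 M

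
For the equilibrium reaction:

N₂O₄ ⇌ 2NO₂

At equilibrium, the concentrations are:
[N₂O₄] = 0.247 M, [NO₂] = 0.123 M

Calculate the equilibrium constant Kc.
K_c = 0.0613

Kc = ([NO₂]^2) / ([N₂O₄])
   = ((0.123)^2) / ((0.247))
   = 0.015129 / 0.247 = 0.0613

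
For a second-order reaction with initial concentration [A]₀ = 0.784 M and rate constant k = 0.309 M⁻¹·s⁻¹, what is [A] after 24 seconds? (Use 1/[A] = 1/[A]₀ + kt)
0.1151 M

1/[A] = 1/[A]₀ + k·t = 1/0.784 + (0.309)·(24) = 1.2755 + 7.4160 = 8.6915
[A] = 1/8.6915 = 0.1151 M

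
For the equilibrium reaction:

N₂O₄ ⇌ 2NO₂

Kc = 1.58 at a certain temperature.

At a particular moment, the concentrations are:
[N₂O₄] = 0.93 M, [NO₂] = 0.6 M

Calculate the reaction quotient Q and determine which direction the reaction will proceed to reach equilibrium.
Q = 0.387, Q < K, reaction proceeds forward (toward products)

Q = ([NO₂]^2) / ([N₂O₄])
  = ((0.6)^2) / ((0.93)) = 0.36/0.93 = 0.3871
Since Q = 0.3871 < Kc = 1.58, the reaction proceeds forward (toward products) to reach equilibrium.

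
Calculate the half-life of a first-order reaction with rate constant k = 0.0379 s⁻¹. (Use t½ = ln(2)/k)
18.29 s

t½ = ln(2)/k = 0.6931/0.0379 = 18.29 s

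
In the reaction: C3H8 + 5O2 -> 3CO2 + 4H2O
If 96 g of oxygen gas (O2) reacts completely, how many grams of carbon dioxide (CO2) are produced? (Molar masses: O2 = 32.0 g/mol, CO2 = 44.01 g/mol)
Moles of O2 = 96 g ÷ 32.0 g/mol = 3 mol
Mole ratio: 3 mol CO2 / 5 mol O2
Moles of CO2 = 3 × (3/5) = 1.8 mol
Mass of CO2 = 1.8 mol × 44.01 g/mol = 79.22 g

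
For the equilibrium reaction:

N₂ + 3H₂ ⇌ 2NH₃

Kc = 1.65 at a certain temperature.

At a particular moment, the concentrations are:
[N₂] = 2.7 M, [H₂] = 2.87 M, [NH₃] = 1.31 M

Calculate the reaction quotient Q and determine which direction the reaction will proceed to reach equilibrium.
Q = 0.027, Q < K, reaction proceeds forward (toward products)

Q = ([NH₃]^2) / ([N₂] × [H₂]^3)
  = ((1.31)^2) / ((2.7)·(2.87)^3) = 1.7161/63.828 = 0.02689
Since Q = 0.02689 < Kc = 1.65, the reaction proceeds forward (toward products) to reach equilibrium.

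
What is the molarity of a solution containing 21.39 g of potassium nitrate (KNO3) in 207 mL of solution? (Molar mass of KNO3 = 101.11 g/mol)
Moles of KNO3 = 21.39 g ÷ 101.11 g/mol = 0.211552 mol
Volume = 207 mL = 0.207 L
Molarity = 0.211552 mol ÷ 0.207 L = 1.022 M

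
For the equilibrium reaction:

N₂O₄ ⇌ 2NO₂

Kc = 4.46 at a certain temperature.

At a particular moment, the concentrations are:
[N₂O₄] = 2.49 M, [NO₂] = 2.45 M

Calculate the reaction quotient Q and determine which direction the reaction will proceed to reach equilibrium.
Q = 2.411, Q < K, reaction proceeds forward (toward products)

Q = ([NO₂]^2) / ([N₂O₄])
  = ((2.45)^2) / ((2.49)) = 6.0025/2.49 = 2.411
Since Q = 2.411 < Kc = 4.46, the reaction proceeds forward (toward products) to reach equilibrium.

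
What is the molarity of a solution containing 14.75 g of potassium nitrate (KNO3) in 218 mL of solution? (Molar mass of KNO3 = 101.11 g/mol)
Moles of KNO3 = 14.75 g ÷ 101.11 g/mol = 0.145881 mol
Volume = 218 mL = 0.218 L
Molarity = 0.145881 mol ÷ 0.218 L = 0.6692 M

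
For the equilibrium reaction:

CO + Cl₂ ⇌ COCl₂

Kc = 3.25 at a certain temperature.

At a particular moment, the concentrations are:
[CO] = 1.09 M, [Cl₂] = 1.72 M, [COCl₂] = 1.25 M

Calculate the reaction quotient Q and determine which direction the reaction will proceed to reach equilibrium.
Q = 0.667, Q < K, reaction proceeds forward (toward products)

Q = ([COCl₂]) / ([CO] × [Cl₂])
  = ((1.25)) / ((1.09)·(1.72)) = 1.25/1.8748 = 0.6667
Since Q = 0.6667 < Kc = 3.25, the reaction proceeds forward (toward products) to reach equilibrium.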